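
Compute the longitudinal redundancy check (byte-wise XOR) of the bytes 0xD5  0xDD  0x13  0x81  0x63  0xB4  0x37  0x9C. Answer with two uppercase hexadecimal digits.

XOR the bytes together:
  start with 0xD5
  0xD5 ⊕ 0xDD = 0x08
  0x08 ⊕ 0x13 = 0x1B
  0x1B ⊕ 0x81 = 0x9A
  0x9A ⊕ 0x63 = 0xF9
  0xF9 ⊕ 0xB4 = 0x4D
  0x4D ⊕ 0x37 = 0x7A
  0x7A ⊕ 0x9C = 0xE6

E6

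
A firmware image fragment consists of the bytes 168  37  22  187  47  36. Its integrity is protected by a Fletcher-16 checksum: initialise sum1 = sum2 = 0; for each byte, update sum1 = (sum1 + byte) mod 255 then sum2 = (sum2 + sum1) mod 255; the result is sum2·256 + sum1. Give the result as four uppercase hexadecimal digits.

Running sums (mod 255):
  after byte 0 (168): sum1=168, sum2=168
  after byte 1 (37): sum1=205, sum2=118
  after byte 2 (22): sum1=227, sum2=90
  after byte 3 (187): sum1=159, sum2=249
  after byte 4 (47): sum1=206, sum2=200
  after byte 5 (36): sum1=242, sum2=187
Checksum = sum2·256 + sum1 = 187·256 + 242 = 48114 = 0xBBF2.

BBF2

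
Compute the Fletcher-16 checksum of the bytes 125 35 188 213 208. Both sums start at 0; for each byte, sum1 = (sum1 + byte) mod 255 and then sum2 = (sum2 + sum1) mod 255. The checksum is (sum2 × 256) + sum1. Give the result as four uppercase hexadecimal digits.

B204

Running sums (mod 255):
  after byte 0 (125): sum1=125, sum2=125
  after byte 1 (35): sum1=160, sum2=30
  after byte 2 (188): sum1=93, sum2=123
  after byte 3 (213): sum1=51, sum2=174
  after byte 4 (208): sum1=4, sum2=178
Checksum = sum2·256 + sum1 = 178·256 + 4 = 45572 = 0xB204.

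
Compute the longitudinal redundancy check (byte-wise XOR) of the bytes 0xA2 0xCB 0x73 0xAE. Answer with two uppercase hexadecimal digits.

B4

XOR the bytes together:
  start with 0xA2
  0xA2 ⊕ 0xCB = 0x69
  0x69 ⊕ 0x73 = 0x1A
  0x1A ⊕ 0xAE = 0xB4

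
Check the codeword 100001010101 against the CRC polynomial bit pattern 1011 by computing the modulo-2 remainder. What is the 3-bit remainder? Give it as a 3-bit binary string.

000

Modulo-2 division of 100001010101 by 1011:
  pos 0: 1000 XOR 1011 = 0011
  pos 2: 1101 XOR 1011 = 0110
  pos 3: 1100 XOR 1011 = 0111
  pos 4: 1111 XOR 1011 = 0100
  pos 5: 1000 XOR 1011 = 0011
  pos 7: 1110 XOR 1011 = 0101
  pos 8: 1011 XOR 1011 = 0000
Remainder = 000 (zero — the frame passes the CRC check).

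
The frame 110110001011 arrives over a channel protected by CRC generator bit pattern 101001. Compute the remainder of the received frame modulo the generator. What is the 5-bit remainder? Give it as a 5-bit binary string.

00000

Modulo-2 division of 110110001011 by 101001:
  pos 0: 110110 XOR 101001 = 011111
  pos 1: 111110 XOR 101001 = 010111
  pos 2: 101110 XOR 101001 = 000111
  pos 5: 111101 XOR 101001 = 010100
  pos 6: 101001 XOR 101001 = 000000
Remainder = 00000 (zero — the frame passes the CRC check).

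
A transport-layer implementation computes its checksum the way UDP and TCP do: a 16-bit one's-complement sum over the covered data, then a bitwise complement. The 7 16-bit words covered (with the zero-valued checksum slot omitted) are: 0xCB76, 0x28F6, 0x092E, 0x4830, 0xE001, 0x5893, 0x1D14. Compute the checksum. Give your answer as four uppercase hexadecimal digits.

One's-complement addition (fold any carry out of bit 15 back into bit 0):
  0xCB76 + 0x28F6 = 0x0F46C
  0xF46C + 0x092E = 0x0FD9A
  0xFD9A + 0x4830 = 0x145CA → wrap carry → 0x45CB
  0x45CB + 0xE001 = 0x125CC → wrap carry → 0x25CD
  0x25CD + 0x5893 = 0x07E60
  0x7E60 + 0x1D14 = 0x09B74
One's-complement sum = 0x9B74.
Checksum = ~0x9B74 & 0xFFFF = 0x648B.

648B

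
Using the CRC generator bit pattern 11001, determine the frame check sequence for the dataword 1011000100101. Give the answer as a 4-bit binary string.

Append 4 zeros: 10110001001010000. Divide by 11001 (XOR where the leading bit is 1):
  pos 0: 10110 XOR 11001 = 01111
  pos 1: 11110 XOR 11001 = 00111
  pos 3: 11101 XOR 11001 = 00100
  pos 5: 10000 XOR 11001 = 01001
  pos 6: 10011 XOR 11001 = 01010
  pos 7: 10100 XOR 11001 = 01101
  pos 8: 11011 XOR 11001 = 00010
  pos 11: 10000 XOR 11001 = 01001
  pos 12: 10010 XOR 11001 = 01011
Remainder (last 4 bits) = 1011. This is the CRC / FCS.

1011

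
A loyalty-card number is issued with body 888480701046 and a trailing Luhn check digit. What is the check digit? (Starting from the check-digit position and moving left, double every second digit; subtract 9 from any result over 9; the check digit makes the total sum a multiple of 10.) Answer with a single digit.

Partial digits right→left: 6 4 0 1 0 7 0 8 4 8 8 8
Double every second digit counting from the check-digit position (so the 1st, 3rd, 5th, ... of the partial from the right).
  doubled (with −9 where >9): 3 0 0 0 8 7 → sum 18
  kept as-is: 4 1 7 8 8 8 → sum 36
Total = 18 + 36 = 54.
Check digit = (10 − (54 mod 10)) mod 10 = 6.

6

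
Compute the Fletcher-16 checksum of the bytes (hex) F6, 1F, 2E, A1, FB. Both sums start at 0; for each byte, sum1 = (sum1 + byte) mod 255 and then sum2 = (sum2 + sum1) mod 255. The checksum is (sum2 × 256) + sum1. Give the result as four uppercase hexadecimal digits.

Running sums (mod 255):
  after byte 0 (F6): sum1=246, sum2=246
  after byte 1 (1F): sum1=22, sum2=13
  after byte 2 (2E): sum1=68, sum2=81
  after byte 3 (A1): sum1=229, sum2=55
  after byte 4 (FB): sum1=225, sum2=25
Checksum = sum2·256 + sum1 = 25·256 + 225 = 6625 = 0x19E1.

19E1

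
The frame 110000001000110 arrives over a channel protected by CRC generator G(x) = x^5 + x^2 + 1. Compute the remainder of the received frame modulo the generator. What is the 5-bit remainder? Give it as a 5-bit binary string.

01101

Modulo-2 division of 110000001000110 by 100101:
  pos 0: 110000 XOR 100101 = 010101
  pos 1: 101010 XOR 100101 = 001111
  pos 3: 111101 XOR 100101 = 011000
  pos 4: 110000 XOR 100101 = 010101
  pos 5: 101010 XOR 100101 = 001111
  pos 7: 111101 XOR 100101 = 011000
  pos 8: 110001 XOR 100101 = 010100
  pos 9: 101000 XOR 100101 = 001101
Remainder = 01101 (nonzero — an error is detected).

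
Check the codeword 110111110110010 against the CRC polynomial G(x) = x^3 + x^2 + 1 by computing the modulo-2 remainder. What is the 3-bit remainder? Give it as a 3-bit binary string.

100

Modulo-2 division of 110111110110010 by 1101:
  pos 0: 1101 XOR 1101 = 0000
  pos 4: 1111 XOR 1101 = 0010
  pos 6: 1001 XOR 1101 = 0100
  pos 7: 1001 XOR 1101 = 0100
  pos 8: 1000 XOR 1101 = 0101
  pos 9: 1010 XOR 1101 = 0111
  pos 10: 1111 XOR 1101 = 0010
Remainder = 100 (nonzero — an error is detected).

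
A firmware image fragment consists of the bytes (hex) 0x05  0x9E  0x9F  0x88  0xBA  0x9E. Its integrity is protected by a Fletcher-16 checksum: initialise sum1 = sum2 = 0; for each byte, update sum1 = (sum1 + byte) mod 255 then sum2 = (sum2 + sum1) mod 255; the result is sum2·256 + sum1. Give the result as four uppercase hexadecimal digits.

6325

Running sums (mod 255):
  after byte 0 (0x05): sum1=5, sum2=5
  after byte 1 (0x9E): sum1=163, sum2=168
  after byte 2 (0x9F): sum1=67, sum2=235
  after byte 3 (0x88): sum1=203, sum2=183
  after byte 4 (0xBA): sum1=134, sum2=62
  after byte 5 (0x9E): sum1=37, sum2=99
Checksum = sum2·256 + sum1 = 99·256 + 37 = 25381 = 0x6325.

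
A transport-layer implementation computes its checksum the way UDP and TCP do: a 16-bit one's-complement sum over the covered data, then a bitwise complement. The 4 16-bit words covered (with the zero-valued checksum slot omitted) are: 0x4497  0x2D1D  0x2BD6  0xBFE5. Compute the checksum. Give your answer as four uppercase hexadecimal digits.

A28F

One's-complement addition (fold any carry out of bit 15 back into bit 0):
  0x4497 + 0x2D1D = 0x071B4
  0x71B4 + 0x2BD6 = 0x09D8A
  0x9D8A + 0xBFE5 = 0x15D6F → wrap carry → 0x5D70
One's-complement sum = 0x5D70.
Checksum = ~0x5D70 & 0xFFFF = 0xA28F.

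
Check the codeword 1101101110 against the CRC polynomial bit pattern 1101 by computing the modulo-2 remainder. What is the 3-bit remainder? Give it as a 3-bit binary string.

000

Modulo-2 division of 1101101110 by 1101:
  pos 0: 1101 XOR 1101 = 0000
  pos 4: 1011 XOR 1101 = 0110
  pos 5: 1101 XOR 1101 = 0000
Remainder = 000 (zero — the frame passes the CRC check).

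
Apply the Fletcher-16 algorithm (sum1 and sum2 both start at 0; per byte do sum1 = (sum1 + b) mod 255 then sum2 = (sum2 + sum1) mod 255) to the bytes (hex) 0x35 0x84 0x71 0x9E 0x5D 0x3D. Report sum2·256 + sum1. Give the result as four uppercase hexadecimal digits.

Running sums (mod 255):
  after byte 0 (0x35): sum1=53, sum2=53
  after byte 1 (0x84): sum1=185, sum2=238
  after byte 2 (0x71): sum1=43, sum2=26
  after byte 3 (0x9E): sum1=201, sum2=227
  after byte 4 (0x5D): sum1=39, sum2=11
  after byte 5 (0x3D): sum1=100, sum2=111
Checksum = sum2·256 + sum1 = 111·256 + 100 = 28516 = 0x6F64.

6F64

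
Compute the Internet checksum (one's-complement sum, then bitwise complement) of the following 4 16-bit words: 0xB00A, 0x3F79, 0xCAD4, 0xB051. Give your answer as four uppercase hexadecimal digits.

One's-complement addition (fold any carry out of bit 15 back into bit 0):
  0xB00A + 0x3F79 = 0x0EF83
  0xEF83 + 0xCAD4 = 0x1BA57 → wrap carry → 0xBA58
  0xBA58 + 0xB051 = 0x16AA9 → wrap carry → 0x6AAA
One's-complement sum = 0x6AAA.
Checksum = ~0x6AAA & 0xFFFF = 0x9555.

9555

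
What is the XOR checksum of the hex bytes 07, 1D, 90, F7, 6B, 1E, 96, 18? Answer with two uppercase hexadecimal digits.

86

XOR the bytes together:
  start with 0x07
  0x07 ⊕ 0x1D = 0x1A
  0x1A ⊕ 0x90 = 0x8A
  0x8A ⊕ 0xF7 = 0x7D
  0x7D ⊕ 0x6B = 0x16
  0x16 ⊕ 0x1E = 0x08
  0x08 ⊕ 0x96 = 0x9E
  0x9E ⊕ 0x18 = 0x86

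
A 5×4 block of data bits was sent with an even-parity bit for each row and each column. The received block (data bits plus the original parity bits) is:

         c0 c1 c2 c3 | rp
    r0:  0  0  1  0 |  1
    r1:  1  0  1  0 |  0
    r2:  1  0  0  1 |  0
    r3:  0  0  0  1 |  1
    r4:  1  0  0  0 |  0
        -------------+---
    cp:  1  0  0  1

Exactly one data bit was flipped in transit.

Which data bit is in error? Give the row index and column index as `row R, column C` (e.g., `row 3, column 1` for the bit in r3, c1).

row 4, column 3

Recompute each row's even parity and compare to rp:
  r0: data parity 1, sent rp 1 → ok
  r1: data parity 0, sent rp 0 → ok
  r2: data parity 0, sent rp 0 → ok
  r3: data parity 1, sent rp 1 → ok
  r4: data parity 1, sent rp 0 → mismatch
Recompute each column's even parity and compare to cp:
  c0: data parity 1, sent cp 1 → ok
  c1: data parity 0, sent cp 0 → ok
  c2: data parity 0, sent cp 0 → ok
  c3: data parity 0, sent cp 1 → mismatch
Exactly one row (r4) and one column (c3) fail → the flipped bit is at their intersection.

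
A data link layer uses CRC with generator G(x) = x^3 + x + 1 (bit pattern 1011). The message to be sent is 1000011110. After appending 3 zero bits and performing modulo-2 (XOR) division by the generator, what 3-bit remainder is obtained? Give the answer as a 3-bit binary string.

010

Append 3 zeros: 1000011110000. Divide by 1011 (XOR where the leading bit is 1):
  pos 0: 1000 XOR 1011 = 0011
  pos 2: 1101 XOR 1011 = 0110
  pos 3: 1101 XOR 1011 = 0110
  pos 4: 1101 XOR 1011 = 0110
  pos 5: 1101 XOR 1011 = 0110
  pos 6: 1100 XOR 1011 = 0111
  pos 7: 1110 XOR 1011 = 0101
  pos 8: 1010 XOR 1011 = 0001
Remainder (last 3 bits) = 010. This is the CRC / FCS.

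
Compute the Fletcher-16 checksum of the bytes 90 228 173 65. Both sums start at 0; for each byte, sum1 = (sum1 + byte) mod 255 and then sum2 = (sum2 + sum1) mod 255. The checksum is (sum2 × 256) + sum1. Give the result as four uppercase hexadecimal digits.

B42E

Running sums (mod 255):
  after byte 0 (90): sum1=90, sum2=90
  after byte 1 (228): sum1=63, sum2=153
  after byte 2 (173): sum1=236, sum2=134
  after byte 3 (65): sum1=46, sum2=180
Checksum = sum2·256 + sum1 = 180·256 + 46 = 46126 = 0xB42E.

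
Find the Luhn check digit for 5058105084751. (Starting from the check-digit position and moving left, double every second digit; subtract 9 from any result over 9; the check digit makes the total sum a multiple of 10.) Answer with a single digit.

4

Partial digits right→left: 1 5 7 4 8 0 5 0 1 8 5 0 5
Double every second digit counting from the check-digit position (so the 1st, 3rd, 5th, ... of the partial from the right).
  doubled (with −9 where >9): 2 5 7 1 2 1 1 → sum 19
  kept as-is: 5 4 0 0 8 0 → sum 17
Total = 19 + 17 = 36.
Check digit = (10 − (36 mod 10)) mod 10 = 4.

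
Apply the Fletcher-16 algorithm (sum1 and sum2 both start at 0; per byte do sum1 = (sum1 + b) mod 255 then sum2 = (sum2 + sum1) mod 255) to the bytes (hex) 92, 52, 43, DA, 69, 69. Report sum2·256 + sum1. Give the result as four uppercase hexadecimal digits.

Running sums (mod 255):
  after byte 0 (92): sum1=146, sum2=146
  after byte 1 (52): sum1=228, sum2=119
  after byte 2 (43): sum1=40, sum2=159
  after byte 3 (DA): sum1=3, sum2=162
  after byte 4 (69): sum1=108, sum2=15
  after byte 5 (69): sum1=213, sum2=228
Checksum = sum2·256 + sum1 = 228·256 + 213 = 58581 = 0xE4D5.

E4D5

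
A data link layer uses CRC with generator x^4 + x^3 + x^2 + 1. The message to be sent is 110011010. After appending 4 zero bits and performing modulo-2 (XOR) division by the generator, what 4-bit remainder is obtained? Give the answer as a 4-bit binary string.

1110

Append 4 zeros: 1100110100000. Divide by 11101 (XOR where the leading bit is 1):
  pos 0: 11001 XOR 11101 = 00100
  pos 2: 10010 XOR 11101 = 01111
  pos 3: 11111 XOR 11101 = 00010
  pos 6: 10000 XOR 11101 = 01101
  pos 7: 11010 XOR 11101 = 00111
Remainder (last 4 bits) = 1110. This is the CRC / FCS.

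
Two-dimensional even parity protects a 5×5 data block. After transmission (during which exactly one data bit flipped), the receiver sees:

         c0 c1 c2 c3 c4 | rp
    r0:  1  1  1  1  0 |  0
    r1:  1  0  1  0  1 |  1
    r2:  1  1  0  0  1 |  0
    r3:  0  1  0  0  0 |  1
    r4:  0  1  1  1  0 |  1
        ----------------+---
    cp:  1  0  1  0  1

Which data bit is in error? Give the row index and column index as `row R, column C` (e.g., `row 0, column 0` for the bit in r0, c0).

Recompute each row's even parity and compare to rp:
  r0: data parity 0, sent rp 0 → ok
  r1: data parity 1, sent rp 1 → ok
  r2: data parity 1, sent rp 0 → mismatch
  r3: data parity 1, sent rp 1 → ok
  r4: data parity 1, sent rp 1 → ok
Recompute each column's even parity and compare to cp:
  c0: data parity 1, sent cp 1 → ok
  c1: data parity 0, sent cp 0 → ok
  c2: data parity 1, sent cp 1 → ok
  c3: data parity 0, sent cp 0 → ok
  c4: data parity 0, sent cp 1 → mismatch
Exactly one row (r2) and one column (c4) fail → the flipped bit is at their intersection.

row 2, column 4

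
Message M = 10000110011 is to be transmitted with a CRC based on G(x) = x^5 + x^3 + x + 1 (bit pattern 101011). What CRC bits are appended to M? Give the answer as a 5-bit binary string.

Append 5 zeros: 1000011001100000. Divide by 101011 (XOR where the leading bit is 1):
  pos 0: 100001 XOR 101011 = 001010
  pos 2: 101010 XOR 101011 = 000001
  pos 7: 101100 XOR 101011 = 000111
  pos 10: 111000 XOR 101011 = 010011
Remainder (last 5 bits) = 10011. This is the CRC / FCS.

10011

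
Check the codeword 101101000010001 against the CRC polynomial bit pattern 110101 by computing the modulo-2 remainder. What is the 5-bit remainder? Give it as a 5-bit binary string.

Modulo-2 division of 101101000010001 by 110101:
  pos 0: 101101 XOR 110101 = 011000
  pos 1: 110000 XOR 110101 = 000101
  pos 4: 101000 XOR 110101 = 011101
  pos 5: 111011 XOR 110101 = 001110
  pos 7: 111000 XOR 110101 = 001101
  pos 9: 110101 XOR 110101 = 000000
Remainder = 00000 (zero — the frame passes the CRC check).

00000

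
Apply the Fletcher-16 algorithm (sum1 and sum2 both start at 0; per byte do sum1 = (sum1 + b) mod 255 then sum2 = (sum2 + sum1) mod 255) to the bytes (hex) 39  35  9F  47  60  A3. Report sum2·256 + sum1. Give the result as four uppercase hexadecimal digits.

Running sums (mod 255):
  after byte 0 (39): sum1=57, sum2=57
  after byte 1 (35): sum1=110, sum2=167
  after byte 2 (9F): sum1=14, sum2=181
  after byte 3 (47): sum1=85, sum2=11
  after byte 4 (60): sum1=181, sum2=192
  after byte 5 (A3): sum1=89, sum2=26
Checksum = sum2·256 + sum1 = 26·256 + 89 = 6745 = 0x1A59.

1A59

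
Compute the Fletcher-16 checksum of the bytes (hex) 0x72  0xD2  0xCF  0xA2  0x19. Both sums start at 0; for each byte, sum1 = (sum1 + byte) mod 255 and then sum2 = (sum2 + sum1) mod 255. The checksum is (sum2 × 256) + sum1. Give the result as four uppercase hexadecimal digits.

Running sums (mod 255):
  after byte 0 (0x72): sum1=114, sum2=114
  after byte 1 (0xD2): sum1=69, sum2=183
  after byte 2 (0xCF): sum1=21, sum2=204
  after byte 3 (0xA2): sum1=183, sum2=132
  after byte 4 (0x19): sum1=208, sum2=85
Checksum = sum2·256 + sum1 = 85·256 + 208 = 21968 = 0x55D0.

55D0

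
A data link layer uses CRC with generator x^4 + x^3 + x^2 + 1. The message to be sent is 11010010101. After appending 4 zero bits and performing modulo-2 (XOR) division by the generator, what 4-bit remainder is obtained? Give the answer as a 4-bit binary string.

Append 4 zeros: 110100101010000. Divide by 11101 (XOR where the leading bit is 1):
  pos 0: 11010 XOR 11101 = 00111
  pos 2: 11101 XOR 11101 = 00000
  pos 8: 10100 XOR 11101 = 01001
  pos 9: 10010 XOR 11101 = 01111
  pos 10: 11110 XOR 11101 = 00011
Remainder (last 4 bits) = 0011. This is the CRC / FCS.

0011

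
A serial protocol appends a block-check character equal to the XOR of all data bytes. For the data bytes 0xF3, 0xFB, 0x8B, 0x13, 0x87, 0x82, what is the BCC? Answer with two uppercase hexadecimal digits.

95

XOR the bytes together:
  start with 0xF3
  0xF3 ⊕ 0xFB = 0x08
  0x08 ⊕ 0x8B = 0x83
  0x83 ⊕ 0x13 = 0x90
  0x90 ⊕ 0x87 = 0x17
  0x17 ⊕ 0x82 = 0x95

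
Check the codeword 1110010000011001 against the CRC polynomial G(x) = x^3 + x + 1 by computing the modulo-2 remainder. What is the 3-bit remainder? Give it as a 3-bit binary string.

001

Modulo-2 division of 1110010000011001 by 1011:
  pos 0: 1110 XOR 1011 = 0101
  pos 1: 1010 XOR 1011 = 0001
  pos 4: 1100 XOR 1011 = 0111
  pos 5: 1110 XOR 1011 = 0101
  pos 6: 1010 XOR 1011 = 0001
  pos 9: 1011 XOR 1011 = 0000
Remainder = 001 (nonzero — an error is detected).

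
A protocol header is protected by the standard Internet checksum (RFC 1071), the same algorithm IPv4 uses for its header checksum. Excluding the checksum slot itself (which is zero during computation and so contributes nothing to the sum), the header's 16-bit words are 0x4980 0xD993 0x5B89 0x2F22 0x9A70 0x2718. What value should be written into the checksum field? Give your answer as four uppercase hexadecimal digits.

90B7

One's-complement addition (fold any carry out of bit 15 back into bit 0):
  0x4980 + 0xD993 = 0x12313 → wrap carry → 0x2314
  0x2314 + 0x5B89 = 0x07E9D
  0x7E9D + 0x2F22 = 0x0ADBF
  0xADBF + 0x9A70 = 0x1482F → wrap carry → 0x4830
  0x4830 + 0x2718 = 0x06F48
One's-complement sum = 0x6F48.
Checksum = ~0x6F48 & 0xFFFF = 0x90B7.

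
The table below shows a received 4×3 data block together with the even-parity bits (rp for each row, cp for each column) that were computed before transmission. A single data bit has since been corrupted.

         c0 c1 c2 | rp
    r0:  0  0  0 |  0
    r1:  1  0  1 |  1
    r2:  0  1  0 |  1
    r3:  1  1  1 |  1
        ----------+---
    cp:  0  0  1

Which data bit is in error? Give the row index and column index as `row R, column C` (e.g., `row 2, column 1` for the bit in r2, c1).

Recompute each row's even parity and compare to rp:
  r0: data parity 0, sent rp 0 → ok
  r1: data parity 0, sent rp 1 → mismatch
  r2: data parity 1, sent rp 1 → ok
  r3: data parity 1, sent rp 1 → ok
Recompute each column's even parity and compare to cp:
  c0: data parity 0, sent cp 0 → ok
  c1: data parity 0, sent cp 0 → ok
  c2: data parity 0, sent cp 1 → mismatch
Exactly one row (r1) and one column (c2) fail → the flipped bit is at their intersection.

row 1, column 2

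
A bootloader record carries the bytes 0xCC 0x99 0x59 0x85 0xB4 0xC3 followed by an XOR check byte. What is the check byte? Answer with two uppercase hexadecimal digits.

XOR the bytes together:
  start with 0xCC
  0xCC ⊕ 0x99 = 0x55
  0x55 ⊕ 0x59 = 0x0C
  0x0C ⊕ 0x85 = 0x89
  0x89 ⊕ 0xB4 = 0x3D
  0x3D ⊕ 0xC3 = 0xFE

FE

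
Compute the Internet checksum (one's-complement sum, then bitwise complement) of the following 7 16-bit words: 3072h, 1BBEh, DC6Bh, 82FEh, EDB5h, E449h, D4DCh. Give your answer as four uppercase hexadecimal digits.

One's-complement addition (fold any carry out of bit 15 back into bit 0):
  0x3072 + 0x1BBE = 0x04C30
  0x4C30 + 0xDC6B = 0x1289B → wrap carry → 0x289C
  0x289C + 0x82FE = 0x0AB9A
  0xAB9A + 0xEDB5 = 0x1994F → wrap carry → 0x9950
  0x9950 + 0xE449 = 0x17D99 → wrap carry → 0x7D9A
  0x7D9A + 0xD4DC = 0x15276 → wrap carry → 0x5277
One's-complement sum = 0x5277.
Checksum = ~0x5277 & 0xFFFF = 0xAD88.

AD88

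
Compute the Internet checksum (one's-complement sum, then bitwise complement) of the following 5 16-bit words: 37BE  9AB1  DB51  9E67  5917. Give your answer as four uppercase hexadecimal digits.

5ABF

One's-complement addition (fold any carry out of bit 15 back into bit 0):
  0x37BE + 0x9AB1 = 0x0D26F
  0xD26F + 0xDB51 = 0x1ADC0 → wrap carry → 0xADC1
  0xADC1 + 0x9E67 = 0x14C28 → wrap carry → 0x4C29
  0x4C29 + 0x5917 = 0x0A540
One's-complement sum = 0xA540.
Checksum = ~0xA540 & 0xFFFF = 0x5ABF.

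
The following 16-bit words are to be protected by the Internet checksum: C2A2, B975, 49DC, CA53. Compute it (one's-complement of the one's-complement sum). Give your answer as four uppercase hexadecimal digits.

6FB7

One's-complement addition (fold any carry out of bit 15 back into bit 0):
  0xC2A2 + 0xB975 = 0x17C17 → wrap carry → 0x7C18
  0x7C18 + 0x49DC = 0x0C5F4
  0xC5F4 + 0xCA53 = 0x19047 → wrap carry → 0x9048
One's-complement sum = 0x9048.
Checksum = ~0x9048 & 0xFFFF = 0x6FB7.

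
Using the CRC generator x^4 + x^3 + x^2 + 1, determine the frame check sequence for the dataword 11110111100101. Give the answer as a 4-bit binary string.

Append 4 zeros: 111101111001010000. Divide by 11101 (XOR where the leading bit is 1):
  pos 0: 11110 XOR 11101 = 00011
  pos 3: 11111 XOR 11101 = 00010
  pos 6: 10100 XOR 11101 = 01001
  pos 7: 10011 XOR 11101 = 01110
  pos 8: 11100 XOR 11101 = 00001
  pos 12: 11000 XOR 11101 = 00101
Remainder (last 4 bits) = 1010. This is the CRC / FCS.

1010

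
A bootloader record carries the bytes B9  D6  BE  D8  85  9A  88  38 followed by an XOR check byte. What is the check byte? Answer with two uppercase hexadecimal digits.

XOR the bytes together:
  start with 0xB9
  0xB9 ⊕ 0xD6 = 0x6F
  0x6F ⊕ 0xBE = 0xD1
  0xD1 ⊕ 0xD8 = 0x09
  0x09 ⊕ 0x85 = 0x8C
  0x8C ⊕ 0x9A = 0x16
  0x16 ⊕ 0x88 = 0x9E
  0x9E ⊕ 0x38 = 0xA6

A6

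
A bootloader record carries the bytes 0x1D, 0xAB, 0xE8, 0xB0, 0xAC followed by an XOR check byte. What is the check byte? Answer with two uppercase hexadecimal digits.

42

XOR the bytes together:
  start with 0x1D
  0x1D ⊕ 0xAB = 0xB6
  0xB6 ⊕ 0xE8 = 0x5E
  0x5E ⊕ 0xB0 = 0xEE
  0xEE ⊕ 0xAC = 0x42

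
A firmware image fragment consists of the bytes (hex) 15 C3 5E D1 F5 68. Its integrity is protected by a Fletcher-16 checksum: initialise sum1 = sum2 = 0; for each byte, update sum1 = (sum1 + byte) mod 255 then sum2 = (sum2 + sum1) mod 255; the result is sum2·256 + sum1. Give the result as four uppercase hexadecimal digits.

9467

Running sums (mod 255):
  after byte 0 (15): sum1=21, sum2=21
  after byte 1 (C3): sum1=216, sum2=237
  after byte 2 (5E): sum1=55, sum2=37
  after byte 3 (D1): sum1=9, sum2=46
  after byte 4 (F5): sum1=254, sum2=45
  after byte 5 (68): sum1=103, sum2=148
Checksum = sum2·256 + sum1 = 148·256 + 103 = 37991 = 0x9467.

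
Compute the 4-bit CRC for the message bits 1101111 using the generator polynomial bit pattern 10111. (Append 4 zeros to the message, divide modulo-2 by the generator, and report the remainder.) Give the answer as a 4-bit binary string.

1111

Append 4 zeros: 11011110000. Divide by 10111 (XOR where the leading bit is 1):
  pos 0: 11011 XOR 10111 = 01100
  pos 1: 11001 XOR 10111 = 01110
  pos 2: 11101 XOR 10111 = 01010
  pos 3: 10100 XOR 10111 = 00011
  pos 6: 11000 XOR 10111 = 01111
Remainder (last 4 bits) = 1111. This is the CRC / FCS.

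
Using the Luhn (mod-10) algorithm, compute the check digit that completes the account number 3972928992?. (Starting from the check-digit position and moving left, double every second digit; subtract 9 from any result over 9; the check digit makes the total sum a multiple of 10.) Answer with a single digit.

4

Partial digits right→left: 2 9 9 8 2 9 2 7 9 3
Double every second digit counting from the check-digit position (so the 1st, 3rd, 5th, ... of the partial from the right).
  doubled (with −9 where >9): 4 9 4 4 9 → sum 30
  kept as-is: 9 8 9 7 3 → sum 36
Total = 30 + 36 = 66.
Check digit = (10 − (66 mod 10)) mod 10 = 4.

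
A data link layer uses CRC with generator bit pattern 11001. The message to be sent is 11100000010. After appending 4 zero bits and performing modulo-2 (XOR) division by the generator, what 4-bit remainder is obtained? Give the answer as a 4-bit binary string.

Append 4 zeros: 111000000100000. Divide by 11001 (XOR where the leading bit is 1):
  pos 0: 11100 XOR 11001 = 00101
  pos 2: 10100 XOR 11001 = 01101
  pos 3: 11010 XOR 11001 = 00011
  pos 6: 11010 XOR 11001 = 00011
  pos 9: 11000 XOR 11001 = 00001
Remainder (last 4 bits) = 0010. This is the CRC / FCS.

0010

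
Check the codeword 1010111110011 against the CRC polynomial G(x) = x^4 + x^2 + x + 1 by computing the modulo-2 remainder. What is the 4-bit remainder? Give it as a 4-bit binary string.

Modulo-2 division of 1010111110011 by 10111:
  pos 0: 10101 XOR 10111 = 00010
  pos 3: 10111 XOR 10111 = 00000
  pos 8: 10011 XOR 10111 = 00100
Remainder = 0100 (nonzero — an error is detected).

0100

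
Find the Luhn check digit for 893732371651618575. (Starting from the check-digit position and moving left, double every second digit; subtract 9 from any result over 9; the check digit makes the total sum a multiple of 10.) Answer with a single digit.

4

Partial digits right→left: 5 7 5 8 1 6 1 5 6 1 7 3 2 3 7 3 9 8
Double every second digit counting from the check-digit position (so the 1st, 3rd, 5th, ... of the partial from the right).
  doubled (with −9 where >9): 1 1 2 2 3 5 4 5 9 → sum 32
  kept as-is: 7 8 6 5 1 3 3 3 8 → sum 44
Total = 32 + 44 = 76.
Check digit = (10 − (76 mod 10)) mod 10 = 4.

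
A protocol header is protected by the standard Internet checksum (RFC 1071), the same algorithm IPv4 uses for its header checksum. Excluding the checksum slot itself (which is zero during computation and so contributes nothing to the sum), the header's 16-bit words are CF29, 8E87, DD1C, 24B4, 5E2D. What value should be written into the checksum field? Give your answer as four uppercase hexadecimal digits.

One's-complement addition (fold any carry out of bit 15 back into bit 0):
  0xCF29 + 0x8E87 = 0x15DB0 → wrap carry → 0x5DB1
  0x5DB1 + 0xDD1C = 0x13ACD → wrap carry → 0x3ACE
  0x3ACE + 0x24B4 = 0x05F82
  0x5F82 + 0x5E2D = 0x0BDAF
One's-complement sum = 0xBDAF.
Checksum = ~0xBDAF & 0xFFFF = 0x4250.

4250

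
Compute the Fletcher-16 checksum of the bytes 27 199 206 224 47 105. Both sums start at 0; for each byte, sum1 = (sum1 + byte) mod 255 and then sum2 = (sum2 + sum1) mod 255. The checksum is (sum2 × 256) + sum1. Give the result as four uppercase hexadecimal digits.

2F2B

Running sums (mod 255):
  after byte 0 (27): sum1=27, sum2=27
  after byte 1 (199): sum1=226, sum2=253
  after byte 2 (206): sum1=177, sum2=175
  after byte 3 (224): sum1=146, sum2=66
  after byte 4 (47): sum1=193, sum2=4
  after byte 5 (105): sum1=43, sum2=47
Checksum = sum2·256 + sum1 = 47·256 + 43 = 12075 = 0x2F2B.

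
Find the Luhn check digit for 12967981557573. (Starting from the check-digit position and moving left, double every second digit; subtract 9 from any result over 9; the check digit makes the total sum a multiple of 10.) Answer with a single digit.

0

Partial digits right→left: 3 7 5 7 5 5 1 8 9 7 6 9 2 1
Double every second digit counting from the check-digit position (so the 1st, 3rd, 5th, ... of the partial from the right).
  doubled (with −9 where >9): 6 1 1 2 9 3 4 → sum 26
  kept as-is: 7 7 5 8 7 9 1 → sum 44
Total = 26 + 44 = 70.
Check digit = (10 − (70 mod 10)) mod 10 = 0.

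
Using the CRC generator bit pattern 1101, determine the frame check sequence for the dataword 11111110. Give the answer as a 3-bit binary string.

000

Append 3 zeros: 11111110000. Divide by 1101 (XOR where the leading bit is 1):
  pos 0: 1111 XOR 1101 = 0010
  pos 2: 1011 XOR 1101 = 0110
  pos 3: 1101 XOR 1101 = 0000
Remainder (last 3 bits) = 000. This is the CRC / FCS.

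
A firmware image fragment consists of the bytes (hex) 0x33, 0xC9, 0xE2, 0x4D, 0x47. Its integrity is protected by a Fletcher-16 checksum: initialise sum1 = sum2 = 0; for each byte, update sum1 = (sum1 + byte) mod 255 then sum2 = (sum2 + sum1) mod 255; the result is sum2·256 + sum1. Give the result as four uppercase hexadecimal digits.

B174

Running sums (mod 255):
  after byte 0 (0x33): sum1=51, sum2=51
  after byte 1 (0xC9): sum1=252, sum2=48
  after byte 2 (0xE2): sum1=223, sum2=16
  after byte 3 (0x4D): sum1=45, sum2=61
  after byte 4 (0x47): sum1=116, sum2=177
Checksum = sum2·256 + sum1 = 177·256 + 116 = 45428 = 0xB174.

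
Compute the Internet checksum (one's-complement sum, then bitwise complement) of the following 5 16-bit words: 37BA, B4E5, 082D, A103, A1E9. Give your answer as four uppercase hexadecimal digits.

C845

One's-complement addition (fold any carry out of bit 15 back into bit 0):
  0x37BA + 0xB4E5 = 0x0EC9F
  0xEC9F + 0x082D = 0x0F4CC
  0xF4CC + 0xA103 = 0x195CF → wrap carry → 0x95D0
  0x95D0 + 0xA1E9 = 0x137B9 → wrap carry → 0x37BA
One's-complement sum = 0x37BA.
Checksum = ~0x37BA & 0xFFFF = 0xC845.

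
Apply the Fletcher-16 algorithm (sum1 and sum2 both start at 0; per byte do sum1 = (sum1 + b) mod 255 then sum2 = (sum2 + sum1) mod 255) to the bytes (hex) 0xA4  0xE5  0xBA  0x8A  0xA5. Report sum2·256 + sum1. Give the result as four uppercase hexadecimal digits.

Running sums (mod 255):
  after byte 0 (0xA4): sum1=164, sum2=164
  after byte 1 (0xE5): sum1=138, sum2=47
  after byte 2 (0xBA): sum1=69, sum2=116
  after byte 3 (0x8A): sum1=207, sum2=68
  after byte 4 (0xA5): sum1=117, sum2=185
Checksum = sum2·256 + sum1 = 185·256 + 117 = 47477 = 0xB975.

B975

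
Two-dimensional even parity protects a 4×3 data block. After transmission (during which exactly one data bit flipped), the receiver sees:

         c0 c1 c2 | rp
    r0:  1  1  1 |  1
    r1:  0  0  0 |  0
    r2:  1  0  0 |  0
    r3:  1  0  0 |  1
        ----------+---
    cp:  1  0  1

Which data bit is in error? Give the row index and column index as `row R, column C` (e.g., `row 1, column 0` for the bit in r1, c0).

row 2, column 1

Recompute each row's even parity and compare to rp:
  r0: data parity 1, sent rp 1 → ok
  r1: data parity 0, sent rp 0 → ok
  r2: data parity 1, sent rp 0 → mismatch
  r3: data parity 1, sent rp 1 → ok
Recompute each column's even parity and compare to cp:
  c0: data parity 1, sent cp 1 → ok
  c1: data parity 1, sent cp 0 → mismatch
  c2: data parity 1, sent cp 1 → ok
Exactly one row (r2) and one column (c1) fail → the flipped bit is at their intersection.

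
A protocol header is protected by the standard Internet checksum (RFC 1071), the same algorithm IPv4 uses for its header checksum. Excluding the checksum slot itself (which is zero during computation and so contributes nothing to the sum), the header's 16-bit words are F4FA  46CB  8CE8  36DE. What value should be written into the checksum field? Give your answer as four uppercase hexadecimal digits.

One's-complement addition (fold any carry out of bit 15 back into bit 0):
  0xF4FA + 0x46CB = 0x13BC5 → wrap carry → 0x3BC6
  0x3BC6 + 0x8CE8 = 0x0C8AE
  0xC8AE + 0x36DE = 0x0FF8C
One's-complement sum = 0xFF8C.
Checksum = ~0xFF8C & 0xFFFF = 0x0073.

0073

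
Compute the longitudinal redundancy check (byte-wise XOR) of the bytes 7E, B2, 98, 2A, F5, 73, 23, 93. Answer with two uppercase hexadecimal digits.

48

XOR the bytes together:
  start with 0x7E
  0x7E ⊕ 0xB2 = 0xCC
  0xCC ⊕ 0x98 = 0x54
  0x54 ⊕ 0x2A = 0x7E
  0x7E ⊕ 0xF5 = 0x8B
  0x8B ⊕ 0x73 = 0xF8
  0xF8 ⊕ 0x23 = 0xDB
  0xDB ⊕ 0x93 = 0x48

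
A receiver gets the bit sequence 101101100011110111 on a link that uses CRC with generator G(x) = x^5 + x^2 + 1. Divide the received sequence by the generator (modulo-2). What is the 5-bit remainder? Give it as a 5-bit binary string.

10100

Modulo-2 division of 101101100011110111 by 100101:
  pos 0: 101101 XOR 100101 = 001000
  pos 2: 100010 XOR 100101 = 000111
  pos 5: 111001 XOR 100101 = 011100
  pos 6: 111001 XOR 100101 = 011100
  pos 7: 111001 XOR 100101 = 011100
  pos 8: 111001 XOR 100101 = 011100
  pos 9: 111000 XOR 100101 = 011101
  pos 10: 111011 XOR 100101 = 011110
  pos 11: 111101 XOR 100101 = 011000
  pos 12: 110001 XOR 100101 = 010100
Remainder = 10100 (nonzero — an error is detected).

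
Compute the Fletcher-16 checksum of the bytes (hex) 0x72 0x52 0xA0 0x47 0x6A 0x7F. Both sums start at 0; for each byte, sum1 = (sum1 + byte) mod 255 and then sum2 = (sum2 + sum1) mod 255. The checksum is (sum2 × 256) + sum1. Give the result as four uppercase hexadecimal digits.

Running sums (mod 255):
  after byte 0 (0x72): sum1=114, sum2=114
  after byte 1 (0x52): sum1=196, sum2=55
  after byte 2 (0xA0): sum1=101, sum2=156
  after byte 3 (0x47): sum1=172, sum2=73
  after byte 4 (0x6A): sum1=23, sum2=96
  after byte 5 (0x7F): sum1=150, sum2=246
Checksum = sum2·256 + sum1 = 246·256 + 150 = 63126 = 0xF696.

F696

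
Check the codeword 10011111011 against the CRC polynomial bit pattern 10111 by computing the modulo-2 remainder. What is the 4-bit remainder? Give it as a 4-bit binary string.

0000

Modulo-2 division of 10011111011 by 10111:
  pos 0: 10011 XOR 10111 = 00100
  pos 2: 10011 XOR 10111 = 00100
  pos 4: 10010 XOR 10111 = 00101
  pos 6: 10111 XOR 10111 = 00000
Remainder = 0000 (zero — the frame passes the CRC check).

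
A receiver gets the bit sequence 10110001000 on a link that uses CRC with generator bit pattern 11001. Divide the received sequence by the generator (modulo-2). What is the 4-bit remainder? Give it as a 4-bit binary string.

1011

Modulo-2 division of 10110001000 by 11001:
  pos 0: 10110 XOR 11001 = 01111
  pos 1: 11110 XOR 11001 = 00111
  pos 3: 11101 XOR 11001 = 00100
  pos 5: 10000 XOR 11001 = 01001
  pos 6: 10010 XOR 11001 = 01011
Remainder = 1011 (nonzero — an error is detected).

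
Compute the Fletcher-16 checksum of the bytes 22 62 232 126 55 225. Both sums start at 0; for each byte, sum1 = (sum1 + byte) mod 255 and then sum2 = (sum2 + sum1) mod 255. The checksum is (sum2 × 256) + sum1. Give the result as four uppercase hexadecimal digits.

2BD4

Running sums (mod 255):
  after byte 0 (22): sum1=22, sum2=22
  after byte 1 (62): sum1=84, sum2=106
  after byte 2 (232): sum1=61, sum2=167
  after byte 3 (126): sum1=187, sum2=99
  after byte 4 (55): sum1=242, sum2=86
  after byte 5 (225): sum1=212, sum2=43
Checksum = sum2·256 + sum1 = 43·256 + 212 = 11220 = 0x2BD4.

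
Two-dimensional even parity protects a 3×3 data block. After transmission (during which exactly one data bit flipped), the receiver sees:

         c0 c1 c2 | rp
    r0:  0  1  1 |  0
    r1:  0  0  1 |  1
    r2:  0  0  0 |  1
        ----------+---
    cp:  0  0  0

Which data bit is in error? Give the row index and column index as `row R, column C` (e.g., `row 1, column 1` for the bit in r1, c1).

row 2, column 1

Recompute each row's even parity and compare to rp:
  r0: data parity 0, sent rp 0 → ok
  r1: data parity 1, sent rp 1 → ok
  r2: data parity 0, sent rp 1 → mismatch
Recompute each column's even parity and compare to cp:
  c0: data parity 0, sent cp 0 → ok
  c1: data parity 1, sent cp 0 → mismatch
  c2: data parity 0, sent cp 0 → ok
Exactly one row (r2) and one column (c1) fail → the flipped bit is at their intersection.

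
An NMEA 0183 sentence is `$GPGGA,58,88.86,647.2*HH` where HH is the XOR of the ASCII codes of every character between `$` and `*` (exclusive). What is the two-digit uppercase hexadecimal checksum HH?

XOR the ASCII codes of the payload characters:
  'G' = 0x47 → acc = 0x47
  'P' = 0x50 → acc = 0x17
  'G' = 0x47 → acc = 0x50
  'G' = 0x47 → acc = 0x17
  'A' = 0x41 → acc = 0x56
  ',' = 0x2C → acc = 0x7A
  '5' = 0x35 → acc = 0x4F
  '8' = 0x38 → acc = 0x77
  ',' = 0x2C → acc = 0x5B
  '8' = 0x38 → acc = 0x63
  '8' = 0x38 → acc = 0x5B
  '.' = 0x2E → acc = 0x75
  '8' = 0x38 → acc = 0x4D
  '6' = 0x36 → acc = 0x7B
  ',' = 0x2C → acc = 0x57
  '6' = 0x36 → acc = 0x61
  '4' = 0x34 → acc = 0x55
  '7' = 0x37 → acc = 0x62
  '.' = 0x2E → acc = 0x4C
  '2' = 0x32 → acc = 0x7E
Checksum = 0x7E.

7E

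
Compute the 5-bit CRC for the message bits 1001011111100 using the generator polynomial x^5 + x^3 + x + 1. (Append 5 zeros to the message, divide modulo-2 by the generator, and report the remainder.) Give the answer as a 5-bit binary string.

Append 5 zeros: 100101111110000000. Divide by 101011 (XOR where the leading bit is 1):
  pos 0: 100101 XOR 101011 = 001110
  pos 2: 111011 XOR 101011 = 010000
  pos 3: 100001 XOR 101011 = 001010
  pos 5: 101011 XOR 101011 = 000000
Remainder (last 5 bits) = 00000. This is the CRC / FCS.

00000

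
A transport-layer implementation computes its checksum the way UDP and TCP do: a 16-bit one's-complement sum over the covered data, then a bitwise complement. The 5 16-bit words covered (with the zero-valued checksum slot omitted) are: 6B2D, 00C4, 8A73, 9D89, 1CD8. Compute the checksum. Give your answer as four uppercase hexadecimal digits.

One's-complement addition (fold any carry out of bit 15 back into bit 0):
  0x6B2D + 0x00C4 = 0x06BF1
  0x6BF1 + 0x8A73 = 0x0F664
  0xF664 + 0x9D89 = 0x193ED → wrap carry → 0x93EE
  0x93EE + 0x1CD8 = 0x0B0C6
One's-complement sum = 0xB0C6.
Checksum = ~0xB0C6 & 0xFFFF = 0x4F39.

4F39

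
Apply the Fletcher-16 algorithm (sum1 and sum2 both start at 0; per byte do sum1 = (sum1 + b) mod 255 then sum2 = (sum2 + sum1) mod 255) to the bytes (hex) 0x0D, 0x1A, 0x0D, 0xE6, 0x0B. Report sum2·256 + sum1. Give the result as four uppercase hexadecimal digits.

A926

Running sums (mod 255):
  after byte 0 (0x0D): sum1=13, sum2=13
  after byte 1 (0x1A): sum1=39, sum2=52
  after byte 2 (0x0D): sum1=52, sum2=104
  after byte 3 (0xE6): sum1=27, sum2=131
  after byte 4 (0x0B): sum1=38, sum2=169
Checksum = sum2·256 + sum1 = 169·256 + 38 = 43302 = 0xA926.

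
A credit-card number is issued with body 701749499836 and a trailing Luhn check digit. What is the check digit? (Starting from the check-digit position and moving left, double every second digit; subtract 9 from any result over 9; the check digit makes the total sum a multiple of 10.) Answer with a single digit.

Partial digits right→left: 6 3 8 9 9 4 9 4 7 1 0 7
Double every second digit counting from the check-digit position (so the 1st, 3rd, 5th, ... of the partial from the right).
  doubled (with −9 where >9): 3 7 9 9 5 0 → sum 33
  kept as-is: 3 9 4 4 1 7 → sum 28
Total = 33 + 28 = 61.
Check digit = (10 − (61 mod 10)) mod 10 = 9.

9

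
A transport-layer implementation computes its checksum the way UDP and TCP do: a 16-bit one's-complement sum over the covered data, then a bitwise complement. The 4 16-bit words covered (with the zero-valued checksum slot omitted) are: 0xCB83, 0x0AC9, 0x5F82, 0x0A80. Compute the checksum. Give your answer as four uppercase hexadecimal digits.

BFB0

One's-complement addition (fold any carry out of bit 15 back into bit 0):
  0xCB83 + 0x0AC9 = 0x0D64C
  0xD64C + 0x5F82 = 0x135CE → wrap carry → 0x35CF
  0x35CF + 0x0A80 = 0x0404F
One's-complement sum = 0x404F.
Checksum = ~0x404F & 0xFFFF = 0xBFB0.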